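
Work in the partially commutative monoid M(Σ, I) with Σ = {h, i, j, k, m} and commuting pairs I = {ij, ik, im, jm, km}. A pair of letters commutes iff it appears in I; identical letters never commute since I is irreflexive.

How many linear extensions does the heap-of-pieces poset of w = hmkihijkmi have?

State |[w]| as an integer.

180

#0=h has no predecessor
#1=m depends on [0:h]
#2=k depends on [0:h]
#3=i depends on [0:h]
#4=h depends on [1:m, 2:k, 3:i]
#5=i depends on [4:h]
#6=j depends on [4:h]
#7=k depends on [6:j]
#8=m depends on [4:h]
#9=i depends on [5:i]
sources: [0:h]
N(rest) = Σ N(rest − s) over sources s of rest; N(one piece) = 1:
  size 1 → [7]=1  [8]=1  [9]=1
  size 2 → [5,9]=1  [6,7]=1  [7,8]=2  [7,9]=2  [8,9]=2
  size 3 → [5,7,9]=3  [5,8,9]=3  [6,7,8]=3  [6,7,9]=3  [7,8,9]=6
  size 4 → [5,6,7,9]=6  [5,7,8,9]=12  [6,7,8,9]=12
  size 5 → [5,6,7,8,9]=30
  size 6 → [4,5,6,7,8,9]=30
  size 7 → [1,4,5,6,7,8,9]=30  [2,4,5,6,7,8,9]=30  [3,4,5,6,7,8,9]=30
  size 8 → [1,2,4,5,6,7,8,9]=60  [1,3,4,5,6,7,8,9]=60  [2,3,4,5,6,7,8,9]=60
  first=0(h) contributes 180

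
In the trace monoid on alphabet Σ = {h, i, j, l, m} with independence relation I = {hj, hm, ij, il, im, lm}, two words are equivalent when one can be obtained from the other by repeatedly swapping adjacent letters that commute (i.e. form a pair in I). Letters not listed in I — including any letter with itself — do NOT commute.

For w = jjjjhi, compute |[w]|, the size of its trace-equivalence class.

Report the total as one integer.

piece 0:j — minimal
piece 1:j rests on {0:j}
piece 2:j rests on {1:j}
piece 3:j rests on {2:j}
piece 4:h — minimal
piece 5:i rests on {4:h}
minimal pieces: {0:j, 4:h}
ways to finish when only these pieces remain (= sum over removing one remaining piece with nothing left below it):
  1 left: {3}→1  {5}→1
  2 left: {2,3}→1  {3,5}→2  {4,5}→1
  3 left: {1,2,3}→1  {2,3,5}→3  {3,4,5}→3
  4 left: {0,1,2,3}→1  {1,2,3,5}→4  {2,3,4,5}→6
  placing 0:j first → 10 extensions
  placing 4:h first → 5 extensions
total linear extensions = 15

15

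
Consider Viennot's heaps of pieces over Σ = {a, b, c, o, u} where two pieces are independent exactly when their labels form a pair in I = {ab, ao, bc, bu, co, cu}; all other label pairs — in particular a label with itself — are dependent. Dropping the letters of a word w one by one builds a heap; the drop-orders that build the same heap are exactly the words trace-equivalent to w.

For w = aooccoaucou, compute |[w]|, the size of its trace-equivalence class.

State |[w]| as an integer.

161

#0=a has no predecessor
#1=o has no predecessor
#2=o depends on [1:o]
#3=c depends on [0:a]
#4=c depends on [3:c]
#5=o depends on [2:o]
#6=a depends on [4:c]
#7=u depends on [5:o, 6:a]
#8=c depends on [6:a]
#9=o depends on [7:u]
#10=u depends on [9:o]
sources: [0:a, 1:o]
N(rest) = Σ N(rest − s) over sources s of rest; N(one piece) = 1:
  size 1 → [8]=1  [10]=1
  size 2 → [8,10]=2  [9,10]=1
  size 3 → [7,9,10]=1  [8,9,10]=3
  size 4 → [5,7,9,10]=1  [7,8,9,10]=4
  size 5 → [2,5,7,9,10]=1  [5,7,8,9,10]=5  [6,7,8,9,10]=4
  size 6 → [1,2,5,7,9,10]=1  [2,5,7,8,9,10]=6  [4,6,7,8,9,10]=4  [5,6,7,8,9,10]=9
  size 7 → [1,2,5,7,8,9,10]=7  [2,5,6,7,8,9,10]=15  [3,4,6,7,8,9,10]=4  [4,5,6,7,8,9,10]=13
  size 8 → [0,3,4,6,7,8,9,10]=4  [1,2,5,6,7,8,9,10]=22  [2,4,5,6,7,8,9,10]=28  [3,4,5,6,7,8,9,10]=17
  size 9 → [0,3,4,5,6,7,8,9,10]=21  [1,2,4,5,6,7,8,9,10]=50  [2,3,4,5,6,7,8,9,10]=45
  first=0(a) contributes 95
  first=1(o) contributes 66
|[w]| = 161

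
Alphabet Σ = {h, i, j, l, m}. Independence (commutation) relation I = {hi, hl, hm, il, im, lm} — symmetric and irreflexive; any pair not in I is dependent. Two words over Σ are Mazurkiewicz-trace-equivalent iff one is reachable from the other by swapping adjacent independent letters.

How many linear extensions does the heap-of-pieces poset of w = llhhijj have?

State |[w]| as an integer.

#0=l has no predecessor
#1=l depends on [0:l]
#2=h has no predecessor
#3=h depends on [2:h]
#4=i has no predecessor
#5=j depends on [1:l, 3:h, 4:i]
#6=j depends on [5:j]
sources: [0:l, 2:h, 4:i]
N(rest) = Σ N(rest − s) over sources s of rest; N(one piece) = 1:
  size 1 → [6]=1
  size 2 → [5,6]=1
  size 3 → [1,5,6]=1  [3,5,6]=1  [4,5,6]=1
  size 4 → [0,1,5,6]=1  [1,3,5,6]=2  [1,4,5,6]=2  [2,3,5,6]=1  [3,4,5,6]=2
  size 5 → [0,1,3,5,6]=3  [0,1,4,5,6]=3  [1,2,3,5,6]=3  [1,3,4,5,6]=6  [2,3,4,5,6]=3
  first=0(l) contributes 12
  first=2(h) contributes 12
  first=4(i) contributes 6
|[w]| = 30

30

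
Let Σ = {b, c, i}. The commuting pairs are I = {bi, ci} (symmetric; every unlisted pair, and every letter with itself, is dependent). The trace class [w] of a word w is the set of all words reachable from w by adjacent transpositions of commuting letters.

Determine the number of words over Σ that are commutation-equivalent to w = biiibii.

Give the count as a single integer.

0(b) covers ∅
1(i) covers ∅
2(i) covers 1:i
3(i) covers 2:i
4(b) covers 0:b
5(i) covers 3:i
6(i) covers 5:i
floor of heap: 0:b, 1:i
completions by unplaced set U, small U first (add the entries for U minus each lowest piece of U):
  |U|=1: {4}:1  {6}:1
  |U|=2: {0,4}:1  {4,6}:2  {5,6}:1
  |U|=3: {0,4,6}:3  {3,5,6}:1  {4,5,6}:3
  |U|=4: {0,4,5,6}:6  {2,3,5,6}:1  {3,4,5,6}:4
  |U|=5: {0,3,4,5,6}:10  {1,2,3,5,6}:1  {2,3,4,5,6}:5
  start at 0(b): 6
  start at 1(i): 15
sum over floor = 21

21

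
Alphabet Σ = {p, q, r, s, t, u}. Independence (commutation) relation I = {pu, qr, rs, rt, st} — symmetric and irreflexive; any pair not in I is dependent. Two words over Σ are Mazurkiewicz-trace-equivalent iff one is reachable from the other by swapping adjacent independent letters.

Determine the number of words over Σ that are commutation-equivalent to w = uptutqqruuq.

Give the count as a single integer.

8

piece 0:u — minimal
piece 1:p — minimal
piece 2:t rests on {0:u, 1:p}
piece 3:u rests on {2:t}
piece 4:t rests on {3:u}
piece 5:q rests on {4:t}
piece 6:q rests on {5:q}
piece 7:r rests on {3:u}
piece 8:u rests on {6:q, 7:r}
piece 9:u rests on {8:u}
piece 10:q rests on {9:u}
minimal pieces: {0:u, 1:p}
ways to finish when only these pieces remain (= sum over removing one remaining piece with nothing left below it):
  1 left: {10}→1
  2 left: {9,10}→1
  3 left: {8,9,10}→1
  4 left: {6,8,9,10}→1  {7,8,9,10}→1
  5 left: {5,6,8,9,10}→1  {6,7,8,9,10}→2
  6 left: {4,5,6,8,9,10}→1  {5,6,7,8,9,10}→3
  7 left: {4,5,6,7,8,9,10}→4
  8 left: {3,4,5,6,7,8,9,10}→4
  9 left: {2,3,4,5,6,7,8,9,10}→4
  placing 0:u first → 4 extensions
  placing 1:p first → 4 extensions
total linear extensions = 8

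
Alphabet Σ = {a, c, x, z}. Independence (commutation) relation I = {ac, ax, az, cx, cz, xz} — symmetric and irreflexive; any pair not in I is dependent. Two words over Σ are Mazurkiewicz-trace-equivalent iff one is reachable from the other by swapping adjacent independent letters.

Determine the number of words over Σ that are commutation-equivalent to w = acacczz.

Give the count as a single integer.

210

drop 0:a onto floor
drop 1:c onto floor
drop 2:a onto {0:a}
drop 3:c onto {1:c}
drop 4:c onto {3:c}
drop 5:z onto floor
drop 6:z onto {5:z}
ground layer = {0:a, 1:c, 5:z}
drop-orders for the pieces not yet dropped (sum over which currently-grounded one goes next):
  1 to go: {2} 1  {4} 1  {6} 1
  2 to go: {0,2} 1  {2,4} 2  {2,6} 2  {3,4} 1  {4,6} 2  {5,6} 1
  3 to go: {0,2,4} 3  {0,2,6} 3  {1,3,4} 1  {2,3,4} 3  {2,4,6} 6  {2,5,6} 3  {3,4,6} 3  {4,5,6} 3
  4 to go: {0,2,3,4} 6  {0,2,4,6} 12  {0,2,5,6} 6  {1,2,3,4} 4  {1,3,4,6} 4  {2,3,4,6} 12  {2,4,5,6} 12  {3,4,5,6} 6
  5 to go: {0,1,2,3,4} 10  {0,2,3,4,6} 30  {0,2,4,5,6} 30  {1,2,3,4,6} 20  {1,3,4,5,6} 10  {2,3,4,5,6} 30
  if 0:a drops first: 60 orders
  if 1:c drops first: 90 orders
  if 5:z drops first: 60 orders
heap linearizations: 210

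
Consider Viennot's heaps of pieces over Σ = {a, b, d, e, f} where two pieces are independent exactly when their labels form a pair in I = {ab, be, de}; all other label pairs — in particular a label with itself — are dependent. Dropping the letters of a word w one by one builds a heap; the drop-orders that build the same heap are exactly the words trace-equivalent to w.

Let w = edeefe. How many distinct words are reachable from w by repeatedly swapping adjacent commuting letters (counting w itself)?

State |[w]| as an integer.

4

drop 0:e onto floor
drop 1:d onto floor
drop 2:e onto {0:e}
drop 3:e onto {2:e}
drop 4:f onto {1:d, 3:e}
drop 5:e onto {4:f}
ground layer = {0:e, 1:d}
drop-orders for the pieces not yet dropped (sum over which currently-grounded one goes next):
  1 to go: {5} 1
  2 to go: {4,5} 1
  3 to go: {1,4,5} 1  {3,4,5} 1
  4 to go: {1,3,4,5} 2  {2,3,4,5} 1
  if 0:e drops first: 3 orders
  if 1:d drops first: 1 orders
heap linearizations: 4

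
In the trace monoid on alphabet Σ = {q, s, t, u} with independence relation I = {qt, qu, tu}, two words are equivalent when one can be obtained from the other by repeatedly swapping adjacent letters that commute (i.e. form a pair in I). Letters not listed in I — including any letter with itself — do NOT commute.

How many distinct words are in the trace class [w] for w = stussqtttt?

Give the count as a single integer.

0(s) covers ∅
1(t) covers 0:s
2(u) covers 0:s
3(s) covers 1:t, 2:u
4(s) covers 3:s
5(q) covers 4:s
6(t) covers 4:s
7(t) covers 6:t
8(t) covers 7:t
9(t) covers 8:t
floor of heap: 0:s
completions by unplaced set U, small U first (add the entries for U minus each lowest piece of U):
  |U|=1: {5}:1  {9}:1
  |U|=2: {5,9}:2  {8,9}:1
  |U|=3: {5,8,9}:3  {7,8,9}:1
  |U|=4: {5,7,8,9}:4  {6,7,8,9}:1
  |U|=5: {5,6,7,8,9}:5
  |U|=6: {4,5,6,7,8,9}:5
  |U|=7: {3,4,5,6,7,8,9}:5
  |U|=8: {1,3,4,5,6,7,8,9}:5  {2,3,4,5,6,7,8,9}:5
  start at 0(s): 10

10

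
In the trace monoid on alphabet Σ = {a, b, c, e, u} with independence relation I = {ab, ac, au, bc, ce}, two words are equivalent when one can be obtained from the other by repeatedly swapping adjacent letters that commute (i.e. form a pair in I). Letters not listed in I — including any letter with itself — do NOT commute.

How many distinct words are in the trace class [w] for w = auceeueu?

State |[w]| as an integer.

7

0(a) covers ∅
1(u) covers ∅
2(c) covers 1:u
3(e) covers 0:a, 1:u
4(e) covers 3:e
5(u) covers 2:c, 4:e
6(e) covers 5:u
7(u) covers 6:e
floor of heap: 0:a, 1:u
completions by unplaced set U, small U first (add the entries for U minus each lowest piece of U):
  |U|=1: {7}:1
  |U|=2: {6,7}:1
  |U|=3: {5,6,7}:1
  |U|=4: {2,5,6,7}:1  {4,5,6,7}:1
  |U|=5: {2,4,5,6,7}:2  {3,4,5,6,7}:1
  |U|=6: {0,3,4,5,6,7}:1  {2,3,4,5,6,7}:3
  start at 0(a): 3
  start at 1(u): 4
sum over floor = 7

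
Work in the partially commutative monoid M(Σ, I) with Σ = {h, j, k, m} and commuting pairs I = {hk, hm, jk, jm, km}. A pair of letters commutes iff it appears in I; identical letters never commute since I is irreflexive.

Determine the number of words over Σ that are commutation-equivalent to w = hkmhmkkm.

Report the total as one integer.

560

piece 0:h — minimal
piece 1:k — minimal
piece 2:m — minimal
piece 3:h rests on {0:h}
piece 4:m rests on {2:m}
piece 5:k rests on {1:k}
piece 6:k rests on {5:k}
piece 7:m rests on {4:m}
minimal pieces: {0:h, 1:k, 2:m}
ways to finish when only these pieces remain (= sum over removing one remaining piece with nothing left below it):
  1 left: {3}→1  {6}→1  {7}→1
  2 left: {0,3}→1  {3,6}→2  {3,7}→2  {4,7}→1  {5,6}→1  {6,7}→2
  3 left: {0,3,6}→3  {0,3,7}→3  {1,5,6}→1  {2,4,7}→1  {3,4,7}→3  {3,5,6}→3  {3,6,7}→6  {4,6,7}→3  {5,6,7}→3
  4 left: {0,3,4,7}→6  {0,3,5,6}→6  {0,3,6,7}→12  {1,3,5,6}→4  {1,5,6,7}→4  {2,3,4,7}→4  {2,4,6,7}→4  {3,4,6,7}→12  {3,5,6,7}→12  {4,5,6,7}→6
  5 left: {0,1,3,5,6}→10  {0,2,3,4,7}→10  {0,3,4,6,7}→30  {0,3,5,6,7}→30  {1,3,5,6,7}→20  {1,4,5,6,7}→10  {2,3,4,6,7}→20  {2,4,5,6,7}→10  {3,4,5,6,7}→30
  6 left: {0,1,3,5,6,7}→60  {0,2,3,4,6,7}→60  {0,3,4,5,6,7}→90  {1,2,4,5,6,7}→20  {1,3,4,5,6,7}→60  {2,3,4,5,6,7}→60
  placing 0:h first → 140 extensions
  placing 1:k first → 210 extensions
  placing 2:m first → 210 extensions
total linear extensions = 560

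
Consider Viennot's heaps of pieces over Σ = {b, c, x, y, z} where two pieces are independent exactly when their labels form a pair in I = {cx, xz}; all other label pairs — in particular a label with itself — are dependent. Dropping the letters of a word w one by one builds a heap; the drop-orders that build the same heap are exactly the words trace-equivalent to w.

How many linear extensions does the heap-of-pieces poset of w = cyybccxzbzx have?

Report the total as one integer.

#0=c has no predecessor
#1=y depends on [0:c]
#2=y depends on [1:y]
#3=b depends on [2:y]
#4=c depends on [3:b]
#5=c depends on [4:c]
#6=x depends on [3:b]
#7=z depends on [5:c]
#8=b depends on [6:x, 7:z]
#9=z depends on [8:b]
#10=x depends on [8:b]
sources: [0:c]
N(rest) = Σ N(rest − s) over sources s of rest; N(one piece) = 1:
  size 1 → [9]=1  [10]=1
  size 2 → [9,10]=2
  size 3 → [8,9,10]=2
  size 4 → [6,8,9,10]=2  [7,8,9,10]=2
  size 5 → [5,7,8,9,10]=2  [6,7,8,9,10]=4
  size 6 → [4,5,7,8,9,10]=2  [5,6,7,8,9,10]=6
  size 7 → [4,5,6,7,8,9,10]=8
  size 8 → [3,4,5,6,7,8,9,10]=8
  size 9 → [2,3,4,5,6,7,8,9,10]=8
  first=0(c) contributes 8

8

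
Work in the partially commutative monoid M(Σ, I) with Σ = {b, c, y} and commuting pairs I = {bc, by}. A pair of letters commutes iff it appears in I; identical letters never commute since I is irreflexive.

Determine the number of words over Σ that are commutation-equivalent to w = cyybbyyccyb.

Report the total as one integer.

165

#0=c has no predecessor
#1=y depends on [0:c]
#2=y depends on [1:y]
#3=b has no predecessor
#4=b depends on [3:b]
#5=y depends on [2:y]
#6=y depends on [5:y]
#7=c depends on [6:y]
#8=c depends on [7:c]
#9=y depends on [8:c]
#10=b depends on [4:b]
sources: [0:c, 3:b]
N(rest) = Σ N(rest − s) over sources s of rest; N(one piece) = 1:
  size 1 → [9]=1  [10]=1
  size 2 → [4,10]=1  [8,9]=1  [9,10]=2
  size 3 → [3,4,10]=1  [4,9,10]=3  [7,8,9]=1  [8,9,10]=3
  size 4 → [3,4,9,10]=4  [4,8,9,10]=6  [6,7,8,9]=1  [7,8,9,10]=4
  size 5 → [3,4,8,9,10]=10  [4,7,8,9,10]=10  [5,6,7,8,9]=1  [6,7,8,9,10]=5
  size 6 → [2,5,6,7,8,9]=1  [3,4,7,8,9,10]=20  [4,6,7,8,9,10]=15  [5,6,7,8,9,10]=6
  size 7 → [1,2,5,6,7,8,9]=1  [2,5,6,7,8,9,10]=7  [3,4,6,7,8,9,10]=35  [4,5,6,7,8,9,10]=21
  size 8 → [0,1,2,5,6,7,8,9]=1  [1,2,5,6,7,8,9,10]=8  [2,4,5,6,7,8,9,10]=28  [3,4,5,6,7,8,9,10]=56
  size 9 → [0,1,2,5,6,7,8,9,10]=9  [1,2,4,5,6,7,8,9,10]=36  [2,3,4,5,6,7,8,9,10]=84
  first=0(c) contributes 120
  first=3(b) contributes 45
|[w]| = 165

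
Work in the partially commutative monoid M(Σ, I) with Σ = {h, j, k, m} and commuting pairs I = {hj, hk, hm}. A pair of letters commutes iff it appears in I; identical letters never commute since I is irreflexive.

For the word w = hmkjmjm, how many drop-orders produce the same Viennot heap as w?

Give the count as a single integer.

7

0(h) covers ∅
1(m) covers ∅
2(k) covers 1:m
3(j) covers 2:k
4(m) covers 3:j
5(j) covers 4:m
6(m) covers 5:j
floor of heap: 0:h, 1:m
completions by unplaced set U, small U first (add the entries for U minus each lowest piece of U):
  |U|=1: {0}:1  {6}:1
  |U|=2: {0,6}:2  {5,6}:1
  |U|=3: {0,5,6}:3  {4,5,6}:1
  |U|=4: {0,4,5,6}:4  {3,4,5,6}:1
  |U|=5: {0,3,4,5,6}:5  {2,3,4,5,6}:1
  start at 0(h): 1
  start at 1(m): 6
sum over floor = 7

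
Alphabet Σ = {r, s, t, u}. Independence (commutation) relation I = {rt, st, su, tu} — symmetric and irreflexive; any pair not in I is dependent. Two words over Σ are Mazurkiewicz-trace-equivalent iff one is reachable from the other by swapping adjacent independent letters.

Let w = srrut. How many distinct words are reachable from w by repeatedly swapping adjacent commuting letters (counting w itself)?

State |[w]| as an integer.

drop 0:s onto floor
drop 1:r onto {0:s}
drop 2:r onto {1:r}
drop 3:u onto {2:r}
drop 4:t onto floor
ground layer = {0:s, 4:t}
drop-orders for the pieces not yet dropped (sum over which currently-grounded one goes next):
  1 to go: {3} 1  {4} 1
  2 to go: {2,3} 1  {3,4} 2
  3 to go: {1,2,3} 1  {2,3,4} 3
  if 0:s drops first: 4 orders
  if 4:t drops first: 1 orders
heap linearizations: 5

5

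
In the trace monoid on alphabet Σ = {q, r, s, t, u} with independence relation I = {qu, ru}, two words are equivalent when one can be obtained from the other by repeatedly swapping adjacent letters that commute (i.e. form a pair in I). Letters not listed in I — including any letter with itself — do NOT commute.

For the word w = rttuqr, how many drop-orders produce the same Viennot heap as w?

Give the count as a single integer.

3

drop 0:r onto floor
drop 1:t onto {0:r}
drop 2:t onto {1:t}
drop 3:u onto {2:t}
drop 4:q onto {2:t}
drop 5:r onto {4:q}
ground layer = {0:r}
drop-orders for the pieces not yet dropped (sum over which currently-grounded one goes next):
  1 to go: {3} 1  {5} 1
  2 to go: {3,5} 2  {4,5} 1
  3 to go: {3,4,5} 3
  4 to go: {2,3,4,5} 3
  if 0:r drops first: 3 orders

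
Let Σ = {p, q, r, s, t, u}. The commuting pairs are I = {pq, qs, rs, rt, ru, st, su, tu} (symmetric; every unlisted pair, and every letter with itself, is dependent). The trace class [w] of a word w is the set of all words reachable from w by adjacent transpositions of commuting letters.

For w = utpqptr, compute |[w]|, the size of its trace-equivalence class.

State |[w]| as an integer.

12

piece 0:u — minimal
piece 1:t — minimal
piece 2:p rests on {0:u, 1:t}
piece 3:q rests on {0:u, 1:t}
piece 4:p rests on {2:p}
piece 5:t rests on {3:q, 4:p}
piece 6:r rests on {3:q, 4:p}
minimal pieces: {0:u, 1:t}
ways to finish when only these pieces remain (= sum over removing one remaining piece with nothing left below it):
  1 left: {5}→1  {6}→1
  2 left: {5,6}→2
  3 left: {3,5,6}→2  {4,5,6}→2
  4 left: {2,4,5,6}→2  {3,4,5,6}→4
  5 left: {2,3,4,5,6}→6
  placing 0:u first → 6 extensions
  placing 1:t first → 6 extensions
total linear extensions = 12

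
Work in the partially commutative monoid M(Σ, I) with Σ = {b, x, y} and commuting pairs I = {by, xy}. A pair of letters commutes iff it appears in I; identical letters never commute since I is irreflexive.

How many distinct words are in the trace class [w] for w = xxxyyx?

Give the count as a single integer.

15

piece 0:x — minimal
piece 1:x rests on {0:x}
piece 2:x rests on {1:x}
piece 3:y — minimal
piece 4:y rests on {3:y}
piece 5:x rests on {2:x}
minimal pieces: {0:x, 3:y}
ways to finish when only these pieces remain (= sum over removing one remaining piece with nothing left below it):
  1 left: {4}→1  {5}→1
  2 left: {2,5}→1  {3,4}→1  {4,5}→2
  3 left: {1,2,5}→1  {2,4,5}→3  {3,4,5}→3
  4 left: {0,1,2,5}→1  {1,2,4,5}→4  {2,3,4,5}→6
  placing 0:x first → 10 extensions
  placing 3:y first → 5 extensions
total linear extensions = 15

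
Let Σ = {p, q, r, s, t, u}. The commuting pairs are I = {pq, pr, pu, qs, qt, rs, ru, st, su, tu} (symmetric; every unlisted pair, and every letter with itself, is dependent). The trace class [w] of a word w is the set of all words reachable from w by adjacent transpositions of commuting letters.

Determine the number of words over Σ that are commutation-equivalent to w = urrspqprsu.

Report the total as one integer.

1260

0(u) covers ∅
1(r) covers ∅
2(r) covers 1:r
3(s) covers ∅
4(p) covers 3:s
5(q) covers 0:u, 2:r
6(p) covers 4:p
7(r) covers 5:q
8(s) covers 6:p
9(u) covers 5:q
floor of heap: 0:u, 1:r, 3:s
completions by unplaced set U, small U first (add the entries for U minus each lowest piece of U):
  |U|=1: {7}:1  {8}:1  {9}:1
  |U|=2: {6,8}:1  {7,8}:2  {7,9}:2  {8,9}:2
  |U|=3: {4,6,8}:1  {5,7,9}:2  {6,7,8}:3  {6,8,9}:3  {7,8,9}:6
  |U|=4: {0,5,7,9}:2  {2,5,7,9}:2  {3,4,6,8}:1  {4,6,7,8}:4  {4,6,8,9}:4  {5,7,8,9}:8  {6,7,8,9}:12
  |U|=5: {0,2,5,7,9}:4  {0,5,7,8,9}:10  {1,2,5,7,9}:2  {2,5,7,8,9}:10  {3,4,6,7,8}:5  {3,4,6,8,9}:5  {4,6,7,8,9}:20  {5,6,7,8,9}:20
  |U|=6: {0,1,2,5,7,9}:6  {0,2,5,7,8,9}:24  {0,5,6,7,8,9}:30  {1,2,5,7,8,9}:12  {2,5,6,7,8,9}:30  {3,4,6,7,8,9}:30  {4,5,6,7,8,9}:40
  |U|=7: {0,1,2,5,7,8,9}:42  {0,2,5,6,7,8,9}:84  {0,4,5,6,7,8,9}:70  {1,2,5,6,7,8,9}:42  {2,4,5,6,7,8,9}:70  {3,4,5,6,7,8,9}:70
  |U|=8: {0,1,2,5,6,7,8,9}:168  {0,2,4,5,6,7,8,9}:224  {0,3,4,5,6,7,8,9}:140  {1,2,4,5,6,7,8,9}:112  {2,3,4,5,6,7,8,9}:140
  start at 0(u): 252
  start at 1(r): 504
  start at 3(s): 504
sum over floor = 1260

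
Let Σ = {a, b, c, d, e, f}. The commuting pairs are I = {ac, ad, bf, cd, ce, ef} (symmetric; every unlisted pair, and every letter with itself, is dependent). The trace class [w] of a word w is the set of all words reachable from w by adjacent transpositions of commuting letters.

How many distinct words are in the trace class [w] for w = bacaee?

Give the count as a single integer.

piece 0:b — minimal
piece 1:a rests on {0:b}
piece 2:c rests on {0:b}
piece 3:a rests on {1:a}
piece 4:e rests on {3:a}
piece 5:e rests on {4:e}
minimal pieces: {0:b}
ways to finish when only these pieces remain (= sum over removing one remaining piece with nothing left below it):
  1 left: {2}→1  {5}→1
  2 left: {2,5}→2  {4,5}→1
  3 left: {2,4,5}→3  {3,4,5}→1
  4 left: {1,3,4,5}→1  {2,3,4,5}→4
  placing 0:b first → 5 extensions

5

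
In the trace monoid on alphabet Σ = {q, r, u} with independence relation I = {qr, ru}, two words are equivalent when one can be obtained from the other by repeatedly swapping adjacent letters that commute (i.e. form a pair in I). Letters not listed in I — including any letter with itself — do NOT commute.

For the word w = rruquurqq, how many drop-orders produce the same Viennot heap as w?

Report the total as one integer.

piece 0:r — minimal
piece 1:r rests on {0:r}
piece 2:u — minimal
piece 3:q rests on {2:u}
piece 4:u rests on {3:q}
piece 5:u rests on {4:u}
piece 6:r rests on {1:r}
piece 7:q rests on {5:u}
piece 8:q rests on {7:q}
minimal pieces: {0:r, 2:u}
ways to finish when only these pieces remain (= sum over removing one remaining piece with nothing left below it):
  1 left: {6}→1  {8}→1
  2 left: {1,6}→1  {6,8}→2  {7,8}→1
  3 left: {0,1,6}→1  {1,6,8}→3  {5,7,8}→1  {6,7,8}→3
  4 left: {0,1,6,8}→4  {1,6,7,8}→6  {4,5,7,8}→1  {5,6,7,8}→4
  5 left: {0,1,6,7,8}→10  {1,5,6,7,8}→10  {3,4,5,7,8}→1  {4,5,6,7,8}→5
  6 left: {0,1,5,6,7,8}→20  {1,4,5,6,7,8}→15  {2,3,4,5,7,8}→1  {3,4,5,6,7,8}→6
  7 left: {0,1,4,5,6,7,8}→35  {1,3,4,5,6,7,8}→21  {2,3,4,5,6,7,8}→7
  placing 0:r first → 28 extensions
  placing 2:u first → 56 extensions
total linear extensions = 84

84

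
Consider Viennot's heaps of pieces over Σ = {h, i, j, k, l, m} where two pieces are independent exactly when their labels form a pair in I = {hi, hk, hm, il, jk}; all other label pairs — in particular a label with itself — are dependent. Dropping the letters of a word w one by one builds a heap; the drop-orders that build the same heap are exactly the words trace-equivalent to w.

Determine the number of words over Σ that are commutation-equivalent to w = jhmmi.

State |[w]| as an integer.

4

0(j) covers ∅
1(h) covers 0:j
2(m) covers 0:j
3(m) covers 2:m
4(i) covers 3:m
floor of heap: 0:j
completions by unplaced set U, small U first (add the entries for U minus each lowest piece of U):
  |U|=1: {1}:1  {4}:1
  |U|=2: {1,4}:2  {3,4}:1
  |U|=3: {1,3,4}:3  {2,3,4}:1
  start at 0(j): 4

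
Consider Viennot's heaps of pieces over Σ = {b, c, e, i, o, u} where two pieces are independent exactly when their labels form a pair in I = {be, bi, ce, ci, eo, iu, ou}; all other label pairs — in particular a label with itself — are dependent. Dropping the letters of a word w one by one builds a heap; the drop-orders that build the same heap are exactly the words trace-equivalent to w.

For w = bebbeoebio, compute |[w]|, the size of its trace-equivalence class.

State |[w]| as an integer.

91

0(b) covers ∅
1(e) covers ∅
2(b) covers 0:b
3(b) covers 2:b
4(e) covers 1:e
5(o) covers 3:b
6(e) covers 4:e
7(b) covers 5:o
8(i) covers 5:o, 6:e
9(o) covers 7:b, 8:i
floor of heap: 0:b, 1:e
completions by unplaced set U, small U first (add the entries for U minus each lowest piece of U):
  |U|=1: {9}:1
  |U|=2: {7,9}:1  {8,9}:1
  |U|=3: {6,8,9}:1  {7,8,9}:2
  |U|=4: {4,6,8,9}:1  {5,7,8,9}:2  {6,7,8,9}:3
  |U|=5: {1,4,6,8,9}:1  {3,5,7,8,9}:2  {4,6,7,8,9}:4  {5,6,7,8,9}:5
  |U|=6: {1,4,6,7,8,9}:5  {2,3,5,7,8,9}:2  {3,5,6,7,8,9}:7  {4,5,6,7,8,9}:9
  |U|=7: {0,2,3,5,7,8,9}:2  {1,4,5,6,7,8,9}:14  {2,3,5,6,7,8,9}:9  {3,4,5,6,7,8,9}:16
  |U|=8: {0,2,3,5,6,7,8,9}:11  {1,3,4,5,6,7,8,9}:30  {2,3,4,5,6,7,8,9}:25
  start at 0(b): 55
  start at 1(e): 36
sum over floor = 91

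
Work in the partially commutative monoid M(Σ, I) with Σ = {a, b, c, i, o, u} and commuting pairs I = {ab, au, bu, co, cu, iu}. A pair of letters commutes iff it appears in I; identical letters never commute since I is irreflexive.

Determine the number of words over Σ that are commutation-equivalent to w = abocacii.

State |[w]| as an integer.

4

piece 0:a — minimal
piece 1:b — minimal
piece 2:o rests on {0:a, 1:b}
piece 3:c rests on {0:a, 1:b}
piece 4:a rests on {2:o, 3:c}
piece 5:c rests on {4:a}
piece 6:i rests on {5:c}
piece 7:i rests on {6:i}
minimal pieces: {0:a, 1:b}
ways to finish when only these pieces remain (= sum over removing one remaining piece with nothing left below it):
  1 left: {7}→1
  2 left: {6,7}→1
  3 left: {5,6,7}→1
  4 left: {4,5,6,7}→1
  5 left: {2,4,5,6,7}→1  {3,4,5,6,7}→1
  6 left: {2,3,4,5,6,7}→2
  placing 0:a first → 2 extensions
  placing 1:b first → 2 extensions
total linear extensions = 4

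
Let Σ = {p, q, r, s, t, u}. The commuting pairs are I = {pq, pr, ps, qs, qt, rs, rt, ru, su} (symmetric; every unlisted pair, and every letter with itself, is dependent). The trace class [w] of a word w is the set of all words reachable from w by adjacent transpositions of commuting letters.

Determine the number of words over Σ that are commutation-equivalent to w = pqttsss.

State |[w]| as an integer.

7

piece 0:p — minimal
piece 1:q — minimal
piece 2:t rests on {0:p}
piece 3:t rests on {2:t}
piece 4:s rests on {3:t}
piece 5:s rests on {4:s}
piece 6:s rests on {5:s}
minimal pieces: {0:p, 1:q}
ways to finish when only these pieces remain (= sum over removing one remaining piece with nothing left below it):
  1 left: {1}→1  {6}→1
  2 left: {1,6}→2  {5,6}→1
  3 left: {1,5,6}→3  {4,5,6}→1
  4 left: {1,4,5,6}→4  {3,4,5,6}→1
  5 left: {1,3,4,5,6}→5  {2,3,4,5,6}→1
  placing 0:p first → 6 extensions
  placing 1:q first → 1 extensions
total linear extensions = 7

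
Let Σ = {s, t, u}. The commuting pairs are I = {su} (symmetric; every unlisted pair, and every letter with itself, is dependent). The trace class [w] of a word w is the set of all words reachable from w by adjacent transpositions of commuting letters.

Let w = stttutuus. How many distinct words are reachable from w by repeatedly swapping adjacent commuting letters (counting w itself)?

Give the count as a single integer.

#0=s has no predecessor
#1=t depends on [0:s]
#2=t depends on [1:t]
#3=t depends on [2:t]
#4=u depends on [3:t]
#5=t depends on [4:u]
#6=u depends on [5:t]
#7=u depends on [6:u]
#8=s depends on [5:t]
sources: [0:s]
N(rest) = Σ N(rest − s) over sources s of rest; N(one piece) = 1:
  size 1 → [7]=1  [8]=1
  size 2 → [6,7]=1  [7,8]=2
  size 3 → [6,7,8]=3
  size 4 → [5,6,7,8]=3
  size 5 → [4,5,6,7,8]=3
  size 6 → [3,4,5,6,7,8]=3
  size 7 → [2,3,4,5,6,7,8]=3
  first=0(s) contributes 3

3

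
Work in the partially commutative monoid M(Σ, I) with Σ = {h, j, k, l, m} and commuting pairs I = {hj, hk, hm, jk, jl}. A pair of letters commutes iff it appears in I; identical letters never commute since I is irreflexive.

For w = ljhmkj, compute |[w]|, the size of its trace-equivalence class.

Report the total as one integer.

piece 0:l — minimal
piece 1:j — minimal
piece 2:h rests on {0:l}
piece 3:m rests on {0:l, 1:j}
piece 4:k rests on {3:m}
piece 5:j rests on {3:m}
minimal pieces: {0:l, 1:j}
ways to finish when only these pieces remain (= sum over removing one remaining piece with nothing left below it):
  1 left: {2}→1  {4}→1  {5}→1
  2 left: {2,4}→2  {2,5}→2  {4,5}→2
  3 left: {2,4,5}→6  {3,4,5}→2
  4 left: {1,3,4,5}→2  {2,3,4,5}→8
  placing 0:l first → 10 extensions
  placing 1:j first → 8 extensions
total linear extensions = 18

18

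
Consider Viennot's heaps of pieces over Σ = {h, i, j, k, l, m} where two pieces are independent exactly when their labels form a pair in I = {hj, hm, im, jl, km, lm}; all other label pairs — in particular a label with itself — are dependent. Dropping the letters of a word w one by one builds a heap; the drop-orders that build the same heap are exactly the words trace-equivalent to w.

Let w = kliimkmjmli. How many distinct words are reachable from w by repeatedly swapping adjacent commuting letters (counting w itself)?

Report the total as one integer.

0(k) covers ∅
1(l) covers 0:k
2(i) covers 1:l
3(i) covers 2:i
4(m) covers ∅
5(k) covers 3:i
6(m) covers 4:m
7(j) covers 5:k, 6:m
8(m) covers 7:j
9(l) covers 5:k
10(i) covers 7:j, 9:l
floor of heap: 0:k, 4:m
completions by unplaced set U, small U first (add the entries for U minus each lowest piece of U):
  |U|=1: {8}:1  {10}:1
  |U|=2: {8,10}:2  {9,10}:1
  |U|=3: {7,8,10}:2  {8,9,10}:3
  |U|=4: {6,7,8,10}:2  {7,8,9,10}:5
  |U|=5: {4,6,7,8,10}:2  {5,7,8,9,10}:5  {6,7,8,9,10}:7
  |U|=6: {3,5,7,8,9,10}:5  {4,6,7,8,9,10}:9  {5,6,7,8,9,10}:12
  |U|=7: {2,3,5,7,8,9,10}:5  {3,5,6,7,8,9,10}:17  {4,5,6,7,8,9,10}:21
  |U|=8: {1,2,3,5,7,8,9,10}:5  {2,3,5,6,7,8,9,10}:22  {3,4,5,6,7,8,9,10}:38
  |U|=9: {0,1,2,3,5,7,8,9,10}:5  {1,2,3,5,6,7,8,9,10}:27  {2,3,4,5,6,7,8,9,10}:60
  start at 0(k): 87
  start at 4(m): 32
sum over floor = 119

119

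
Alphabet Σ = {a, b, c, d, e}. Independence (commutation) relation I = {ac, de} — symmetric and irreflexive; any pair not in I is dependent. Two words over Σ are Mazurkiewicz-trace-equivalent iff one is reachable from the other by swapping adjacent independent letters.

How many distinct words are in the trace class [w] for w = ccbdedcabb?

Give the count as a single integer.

drop 0:c onto floor
drop 1:c onto {0:c}
drop 2:b onto {1:c}
drop 3:d onto {2:b}
drop 4:e onto {2:b}
drop 5:d onto {3:d}
drop 6:c onto {4:e, 5:d}
drop 7:a onto {4:e, 5:d}
drop 8:b onto {6:c, 7:a}
drop 9:b onto {8:b}
ground layer = {0:c}
drop-orders for the pieces not yet dropped (sum over which currently-grounded one goes next):
  1 to go: {9} 1
  2 to go: {8,9} 1
  3 to go: {6,8,9} 1  {7,8,9} 1
  4 to go: {6,7,8,9} 2
  5 to go: {4,6,7,8,9} 2  {5,6,7,8,9} 2
  6 to go: {3,5,6,7,8,9} 2  {4,5,6,7,8,9} 4
  7 to go: {3,4,5,6,7,8,9} 6
  8 to go: {2,3,4,5,6,7,8,9} 6
  if 0:c drops first: 6 orders

6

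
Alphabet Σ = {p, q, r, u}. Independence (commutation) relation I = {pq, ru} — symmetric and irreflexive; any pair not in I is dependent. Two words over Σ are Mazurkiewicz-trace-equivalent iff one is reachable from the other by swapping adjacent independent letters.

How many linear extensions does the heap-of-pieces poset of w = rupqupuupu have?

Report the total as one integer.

drop 0:r onto floor
drop 1:u onto floor
drop 2:p onto {0:r, 1:u}
drop 3:q onto {0:r, 1:u}
drop 4:u onto {2:p, 3:q}
drop 5:p onto {4:u}
drop 6:u onto {5:p}
drop 7:u onto {6:u}
drop 8:p onto {7:u}
drop 9:u onto {8:p}
ground layer = {0:r, 1:u}
drop-orders for the pieces not yet dropped (sum over which currently-grounded one goes next):
  1 to go: {9} 1
  2 to go: {8,9} 1
  3 to go: {7,8,9} 1
  4 to go: {6,7,8,9} 1
  5 to go: {5,6,7,8,9} 1
  6 to go: {4,5,6,7,8,9} 1
  7 to go: {2,4,5,6,7,8,9} 1  {3,4,5,6,7,8,9} 1
  8 to go: {2,3,4,5,6,7,8,9} 2
  if 0:r drops first: 2 orders
  if 1:u drops first: 2 orders
heap linearizations: 4

4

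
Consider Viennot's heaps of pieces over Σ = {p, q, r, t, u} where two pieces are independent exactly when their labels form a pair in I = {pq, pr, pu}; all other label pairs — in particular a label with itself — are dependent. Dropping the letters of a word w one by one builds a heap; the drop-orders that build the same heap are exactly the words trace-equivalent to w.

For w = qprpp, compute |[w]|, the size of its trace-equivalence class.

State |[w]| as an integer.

0(q) covers ∅
1(p) covers ∅
2(r) covers 0:q
3(p) covers 1:p
4(p) covers 3:p
floor of heap: 0:q, 1:p
completions by unplaced set U, small U first (add the entries for U minus each lowest piece of U):
  |U|=1: {2}:1  {4}:1
  |U|=2: {0,2}:1  {2,4}:2  {3,4}:1
  |U|=3: {0,2,4}:3  {1,3,4}:1  {2,3,4}:3
  start at 0(q): 4
  start at 1(p): 6
sum over floor = 10

10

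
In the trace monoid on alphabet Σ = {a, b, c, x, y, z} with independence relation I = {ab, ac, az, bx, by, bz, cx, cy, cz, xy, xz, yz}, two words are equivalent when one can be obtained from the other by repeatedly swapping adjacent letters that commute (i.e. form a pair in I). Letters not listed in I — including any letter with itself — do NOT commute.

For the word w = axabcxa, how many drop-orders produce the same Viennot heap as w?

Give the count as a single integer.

drop 0:a onto floor
drop 1:x onto {0:a}
drop 2:a onto {1:x}
drop 3:b onto floor
drop 4:c onto {3:b}
drop 5:x onto {2:a}
drop 6:a onto {5:x}
ground layer = {0:a, 3:b}
drop-orders for the pieces not yet dropped (sum over which currently-grounded one goes next):
  1 to go: {4} 1  {6} 1
  2 to go: {3,4} 1  {4,6} 2  {5,6} 1
  3 to go: {2,5,6} 1  {3,4,6} 3  {4,5,6} 3
  4 to go: {1,2,5,6} 1  {2,4,5,6} 4  {3,4,5,6} 6
  5 to go: {0,1,2,5,6} 1  {1,2,4,5,6} 5  {2,3,4,5,6} 10
  if 0:a drops first: 15 orders
  if 3:b drops first: 6 orders
heap linearizations: 21

21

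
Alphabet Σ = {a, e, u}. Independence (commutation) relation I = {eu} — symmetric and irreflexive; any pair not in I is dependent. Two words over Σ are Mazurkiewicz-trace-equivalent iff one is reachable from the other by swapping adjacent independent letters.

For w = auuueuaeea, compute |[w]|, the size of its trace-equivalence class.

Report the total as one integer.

piece 0:a — minimal
piece 1:u rests on {0:a}
piece 2:u rests on {1:u}
piece 3:u rests on {2:u}
piece 4:e rests on {0:a}
piece 5:u rests on {3:u}
piece 6:a rests on {4:e, 5:u}
piece 7:e rests on {6:a}
piece 8:e rests on {7:e}
piece 9:a rests on {8:e}
minimal pieces: {0:a}
ways to finish when only these pieces remain (= sum over removing one remaining piece with nothing left below it):
  1 left: {9}→1
  2 left: {8,9}→1
  3 left: {7,8,9}→1
  4 left: {6,7,8,9}→1
  5 left: {4,6,7,8,9}→1  {5,6,7,8,9}→1
  6 left: {3,5,6,7,8,9}→1  {4,5,6,7,8,9}→2
  7 left: {2,3,5,6,7,8,9}→1  {3,4,5,6,7,8,9}→3
  8 left: {1,2,3,5,6,7,8,9}→1  {2,3,4,5,6,7,8,9}→4
  placing 0:a first → 5 extensions

5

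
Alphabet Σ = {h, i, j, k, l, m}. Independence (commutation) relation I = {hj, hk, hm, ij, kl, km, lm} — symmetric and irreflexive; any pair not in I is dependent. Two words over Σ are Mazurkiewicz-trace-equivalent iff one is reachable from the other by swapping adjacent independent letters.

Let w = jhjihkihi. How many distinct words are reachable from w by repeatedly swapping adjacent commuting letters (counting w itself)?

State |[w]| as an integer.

16

drop 0:j onto floor
drop 1:h onto floor
drop 2:j onto {0:j}
drop 3:i onto {1:h}
drop 4:h onto {3:i}
drop 5:k onto {2:j, 3:i}
drop 6:i onto {4:h, 5:k}
drop 7:h onto {6:i}
drop 8:i onto {7:h}
ground layer = {0:j, 1:h}
drop-orders for the pieces not yet dropped (sum over which currently-grounded one goes next):
  1 to go: {8} 1
  2 to go: {7,8} 1
  3 to go: {6,7,8} 1
  4 to go: {4,6,7,8} 1  {5,6,7,8} 1
  5 to go: {2,5,6,7,8} 1  {4,5,6,7,8} 2
  6 to go: {0,2,5,6,7,8} 1  {2,4,5,6,7,8} 3  {3,4,5,6,7,8} 2
  7 to go: {0,2,4,5,6,7,8} 4  {1,3,4,5,6,7,8} 2  {2,3,4,5,6,7,8} 5
  if 0:j drops first: 7 orders
  if 1:h drops first: 9 orders
heap linearizations: 16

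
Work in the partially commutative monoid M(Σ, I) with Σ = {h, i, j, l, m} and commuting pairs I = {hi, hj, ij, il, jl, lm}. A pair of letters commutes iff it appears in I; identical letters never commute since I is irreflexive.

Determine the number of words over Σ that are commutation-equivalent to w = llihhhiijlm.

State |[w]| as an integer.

1344

piece 0:l — minimal
piece 1:l rests on {0:l}
piece 2:i — minimal
piece 3:h rests on {1:l}
piece 4:h rests on {3:h}
piece 5:h rests on {4:h}
piece 6:i rests on {2:i}
piece 7:i rests on {6:i}
piece 8:j — minimal
piece 9:l rests on {5:h}
piece 10:m rests on {5:h, 7:i, 8:j}
minimal pieces: {0:l, 2:i, 8:j}
ways to finish when only these pieces remain (= sum over removing one remaining piece with nothing left below it):
  1 left: {9}→1  {10}→1
  2 left: {7,10}→1  {8,10}→1  {9,10}→2
  3 left: {5,9,10}→2  {6,7,10}→1  {7,8,10}→2  {7,9,10}→3  {8,9,10}→3
  4 left: {2,6,7,10}→1  {4,5,9,10}→2  {5,7,9,10}→5  {5,8,9,10}→5  {6,7,8,10}→3  {6,7,9,10}→4  {7,8,9,10}→8
  5 left: {2,6,7,8,10}→4  {2,6,7,9,10}→5  {3,4,5,9,10}→2  {4,5,7,9,10}→7  {4,5,8,9,10}→7  {5,6,7,9,10}→9  {5,7,8,9,10}→18  {6,7,8,9,10}→15
  6 left: {1,3,4,5,9,10}→2  {2,5,6,7,9,10}→14  {2,6,7,8,9,10}→24  {3,4,5,7,9,10}→9  {3,4,5,8,9,10}→9  {4,5,6,7,9,10}→16  {4,5,7,8,9,10}→32  {5,6,7,8,9,10}→42
  7 left: {0,1,3,4,5,9,10}→2  {1,3,4,5,7,9,10}→11  {1,3,4,5,8,9,10}→11  {2,4,5,6,7,9,10}→30  {2,5,6,7,8,9,10}→80  {3,4,5,6,7,9,10}→25  {3,4,5,7,8,9,10}→50  {4,5,6,7,8,9,10}→90
  8 left: {0,1,3,4,5,7,9,10}→13  {0,1,3,4,5,8,9,10}→13  {1,3,4,5,6,7,9,10}→36  {1,3,4,5,7,8,9,10}→72  {2,3,4,5,6,7,9,10}→55  {2,4,5,6,7,8,9,10}→200  {3,4,5,6,7,8,9,10}→165
  9 left: {0,1,3,4,5,6,7,9,10}→49  {0,1,3,4,5,7,8,9,10}→98  {1,2,3,4,5,6,7,9,10}→91  {1,3,4,5,6,7,8,9,10}→273  {2,3,4,5,6,7,8,9,10}→420
  placing 0:l first → 784 extensions
  placing 2:i first → 420 extensions
  placing 8:j first → 140 extensions
total linear extensions = 1344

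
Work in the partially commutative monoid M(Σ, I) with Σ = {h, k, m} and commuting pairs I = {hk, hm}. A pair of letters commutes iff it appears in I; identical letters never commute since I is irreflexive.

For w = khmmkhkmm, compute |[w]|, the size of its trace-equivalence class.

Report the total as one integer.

36

#0=k has no predecessor
#1=h has no predecessor
#2=m depends on [0:k]
#3=m depends on [2:m]
#4=k depends on [3:m]
#5=h depends on [1:h]
#6=k depends on [4:k]
#7=m depends on [6:k]
#8=m depends on [7:m]
sources: [0:k, 1:h]
N(rest) = Σ N(rest − s) over sources s of rest; N(one piece) = 1:
  size 1 → [5]=1  [8]=1
  size 2 → [1,5]=1  [5,8]=2  [7,8]=1
  size 3 → [1,5,8]=3  [5,7,8]=3  [6,7,8]=1
  size 4 → [1,5,7,8]=6  [4,6,7,8]=1  [5,6,7,8]=4
  size 5 → [1,5,6,7,8]=10  [3,4,6,7,8]=1  [4,5,6,7,8]=5
  size 6 → [1,4,5,6,7,8]=15  [2,3,4,6,7,8]=1  [3,4,5,6,7,8]=6
  size 7 → [0,2,3,4,6,7,8]=1  [1,3,4,5,6,7,8]=21  [2,3,4,5,6,7,8]=7
  first=0(k) contributes 28
  first=1(h) contributes 8
|[w]| = 36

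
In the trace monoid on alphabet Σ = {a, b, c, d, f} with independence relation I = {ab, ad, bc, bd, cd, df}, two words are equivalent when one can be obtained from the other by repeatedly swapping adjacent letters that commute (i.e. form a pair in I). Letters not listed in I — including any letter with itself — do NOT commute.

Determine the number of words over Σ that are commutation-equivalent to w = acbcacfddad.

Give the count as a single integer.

990

#0=a has no predecessor
#1=c depends on [0:a]
#2=b has no predecessor
#3=c depends on [1:c]
#4=a depends on [3:c]
#5=c depends on [4:a]
#6=f depends on [2:b, 5:c]
#7=d has no predecessor
#8=d depends on [7:d]
#9=a depends on [6:f]
#10=d depends on [8:d]
sources: [0:a, 2:b, 7:d]
N(rest) = Σ N(rest − s) over sources s of rest; N(one piece) = 1:
  size 1 → [9]=1  [10]=1
  size 2 → [6,9]=1  [8,10]=1  [9,10]=2
  size 3 → [2,6,9]=1  [5,6,9]=1  [6,9,10]=3  [7,8,10]=1  [8,9,10]=3
  size 4 → [2,5,6,9]=2  [2,6,9,10]=4  [4,5,6,9]=1  [5,6,9,10]=4  [6,8,9,10]=6  [7,8,9,10]=4
  size 5 → [2,4,5,6,9]=3  [2,5,6,9,10]=10  [2,6,8,9,10]=10  [3,4,5,6,9]=1  [4,5,6,9,10]=5  [5,6,8,9,10]=10  [6,7,8,9,10]=10
  size 6 → [1,3,4,5,6,9]=1  [2,3,4,5,6,9]=4  [2,4,5,6,9,10]=18  [2,5,6,8,9,10]=30  [2,6,7,8,9,10]=20  [3,4,5,6,9,10]=6  [4,5,6,8,9,10]=15  [5,6,7,8,9,10]=20
  size 7 → [0,1,3,4,5,6,9]=1  [1,2,3,4,5,6,9]=5  [1,3,4,5,6,9,10]=7  [2,3,4,5,6,9,10]=28  [2,4,5,6,8,9,10]=63  [2,5,6,7,8,9,10]=70  [3,4,5,6,8,9,10]=21  [4,5,6,7,8,9,10]=35
  size 8 → [0,1,2,3,4,5,6,9]=6  [0,1,3,4,5,6,9,10]=8  [1,2,3,4,5,6,9,10]=40  [1,3,4,5,6,8,9,10]=28  [2,3,4,5,6,8,9,10]=112  [2,4,5,6,7,8,9,10]=168  [3,4,5,6,7,8,9,10]=56
  size 9 → [0,1,2,3,4,5,6,9,10]=54  [0,1,3,4,5,6,8,9,10]=36  [1,2,3,4,5,6,8,9,10]=180  [1,3,4,5,6,7,8,9,10]=84  [2,3,4,5,6,7,8,9,10]=336
  first=0(a) contributes 600
  first=2(b) contributes 120
  first=7(d) contributes 270
|[w]| = 990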